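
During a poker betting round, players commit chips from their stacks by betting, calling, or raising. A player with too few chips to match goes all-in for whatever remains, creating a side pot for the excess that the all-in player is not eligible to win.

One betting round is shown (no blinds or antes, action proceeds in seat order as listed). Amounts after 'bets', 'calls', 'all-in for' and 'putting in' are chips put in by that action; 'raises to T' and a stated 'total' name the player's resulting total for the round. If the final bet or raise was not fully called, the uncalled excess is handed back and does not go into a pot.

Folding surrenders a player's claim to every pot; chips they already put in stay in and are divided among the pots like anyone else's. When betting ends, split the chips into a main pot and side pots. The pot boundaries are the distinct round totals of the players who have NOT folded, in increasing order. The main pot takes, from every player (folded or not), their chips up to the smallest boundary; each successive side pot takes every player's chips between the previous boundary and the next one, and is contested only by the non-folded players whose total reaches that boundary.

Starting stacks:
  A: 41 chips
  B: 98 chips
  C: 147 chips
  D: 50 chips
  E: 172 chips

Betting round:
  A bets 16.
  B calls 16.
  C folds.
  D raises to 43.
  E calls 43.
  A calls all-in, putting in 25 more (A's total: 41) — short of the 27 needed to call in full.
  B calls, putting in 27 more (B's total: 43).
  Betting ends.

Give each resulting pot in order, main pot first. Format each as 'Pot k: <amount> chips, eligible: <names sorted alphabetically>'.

Pot 1: 164 chips, eligible: A, B, D, E
Pot 2: 6 chips, eligible: B, D, E

Derivation:
Contributions: A=41, B=43, D=43, E=43
Folded: C
Pot levels (distinct totals of non-folded players): 41, 43
Layer 1-41: 41 each from A, B, D, E = 41*4 = 164 chips; eligible A, B, D, E
Layer 42-43: 2 each from B, D, E = 2*3 = 6 chips; eligible B, D, E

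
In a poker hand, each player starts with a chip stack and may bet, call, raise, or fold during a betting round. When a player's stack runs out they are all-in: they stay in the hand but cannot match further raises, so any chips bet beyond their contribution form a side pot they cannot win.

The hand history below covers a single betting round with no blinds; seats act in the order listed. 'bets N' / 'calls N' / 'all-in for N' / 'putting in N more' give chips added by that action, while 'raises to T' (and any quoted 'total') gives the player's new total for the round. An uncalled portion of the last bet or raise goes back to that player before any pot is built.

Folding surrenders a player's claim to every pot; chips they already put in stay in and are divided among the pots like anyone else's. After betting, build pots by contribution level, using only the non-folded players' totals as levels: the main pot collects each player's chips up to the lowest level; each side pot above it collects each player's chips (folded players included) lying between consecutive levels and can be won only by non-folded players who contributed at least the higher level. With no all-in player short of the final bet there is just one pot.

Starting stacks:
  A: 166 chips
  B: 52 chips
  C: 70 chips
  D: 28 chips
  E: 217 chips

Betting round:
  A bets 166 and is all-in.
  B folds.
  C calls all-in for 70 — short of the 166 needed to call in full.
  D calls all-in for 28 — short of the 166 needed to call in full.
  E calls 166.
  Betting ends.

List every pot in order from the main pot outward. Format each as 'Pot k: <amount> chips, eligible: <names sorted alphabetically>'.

Contributions: A=166, C=70, D=28, E=166
Folded: B
Pot levels (distinct totals of non-folded players): 28, 70, 166
Layer 1-28: 28 each from A, C, D, E = 28*4 = 112 chips; eligible A, C, D, E
Layer 29-70: 42 each from A, C, E = 42*3 = 126 chips; eligible A, C, E
Layer 71-166: 96 each from A, E = 96*2 = 192 chips; eligible A, E

Pot 1: 112 chips, eligible: A, C, D, E
Pot 2: 126 chips, eligible: A, C, E
Pot 3: 192 chips, eligible: A, E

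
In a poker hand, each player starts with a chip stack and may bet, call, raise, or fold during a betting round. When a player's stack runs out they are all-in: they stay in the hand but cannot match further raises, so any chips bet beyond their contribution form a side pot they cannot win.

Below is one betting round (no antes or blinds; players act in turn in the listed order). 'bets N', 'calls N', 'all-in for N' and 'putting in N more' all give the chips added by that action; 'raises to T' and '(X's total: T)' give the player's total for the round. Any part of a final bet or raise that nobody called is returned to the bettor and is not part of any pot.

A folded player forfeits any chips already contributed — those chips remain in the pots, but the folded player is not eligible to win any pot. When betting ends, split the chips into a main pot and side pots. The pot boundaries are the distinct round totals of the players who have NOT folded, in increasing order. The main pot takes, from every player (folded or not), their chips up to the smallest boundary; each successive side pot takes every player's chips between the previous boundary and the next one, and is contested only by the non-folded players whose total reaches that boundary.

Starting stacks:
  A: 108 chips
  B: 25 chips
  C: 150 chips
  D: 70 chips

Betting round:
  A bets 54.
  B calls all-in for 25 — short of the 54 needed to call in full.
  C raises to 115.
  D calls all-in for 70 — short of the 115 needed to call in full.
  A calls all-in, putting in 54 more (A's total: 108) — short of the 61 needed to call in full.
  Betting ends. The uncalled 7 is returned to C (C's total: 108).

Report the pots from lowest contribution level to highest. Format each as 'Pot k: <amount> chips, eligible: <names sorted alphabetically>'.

Pot 1: 100 chips, eligible: A, B, C, D
Pot 2: 135 chips, eligible: A, C, D
Pot 3: 76 chips, eligible: A, C

Derivation:
Contributions (after 7 returned to C): A=108, B=25, C=108, D=70
Pot levels (distinct totals of non-folded players): 25, 70, 108
Layer 1-25: 25 each from A, B, C, D = 25*4 = 100 chips; eligible A, B, C, D
Layer 26-70: 45 each from A, C, D = 45*3 = 135 chips; eligible A, C, D
Layer 71-108: 38 each from A, C = 38*2 = 76 chips; eligible A, C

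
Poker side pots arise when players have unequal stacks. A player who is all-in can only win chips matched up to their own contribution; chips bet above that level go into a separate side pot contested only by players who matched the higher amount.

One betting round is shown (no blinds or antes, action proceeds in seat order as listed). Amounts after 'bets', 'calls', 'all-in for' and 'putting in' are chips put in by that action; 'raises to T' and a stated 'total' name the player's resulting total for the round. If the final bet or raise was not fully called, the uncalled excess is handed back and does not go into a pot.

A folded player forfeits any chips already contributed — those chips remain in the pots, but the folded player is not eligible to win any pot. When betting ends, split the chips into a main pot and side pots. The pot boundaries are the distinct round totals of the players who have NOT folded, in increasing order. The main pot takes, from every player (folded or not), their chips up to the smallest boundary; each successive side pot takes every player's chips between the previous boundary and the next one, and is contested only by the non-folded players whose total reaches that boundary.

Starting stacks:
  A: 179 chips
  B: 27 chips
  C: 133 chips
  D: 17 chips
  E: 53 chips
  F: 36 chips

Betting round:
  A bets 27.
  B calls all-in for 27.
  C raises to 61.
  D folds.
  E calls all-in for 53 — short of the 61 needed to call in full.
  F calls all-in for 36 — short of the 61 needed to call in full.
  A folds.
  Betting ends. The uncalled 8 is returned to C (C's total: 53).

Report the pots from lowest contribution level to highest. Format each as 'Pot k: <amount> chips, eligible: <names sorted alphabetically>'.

Pot 1: 135 chips, eligible: B, C, E, F
Pot 2: 27 chips, eligible: C, E, F
Pot 3: 34 chips, eligible: C, E

Derivation:
Contributions (after 8 returned to C): A=27, B=27, C=53, E=53, F=36
Folded: A, D
Pot levels (distinct totals of non-folded players): 27, 36, 53
Layer 1-27: 27 each from A, B, C, E, F = 27*5 = 135 chips; eligible B, C, E, F
Layer 28-36: 9 each from C, E, F = 9*3 = 27 chips; eligible C, E, F
Layer 37-53: 17 each from C, E = 17*2 = 34 chips; eligible C, E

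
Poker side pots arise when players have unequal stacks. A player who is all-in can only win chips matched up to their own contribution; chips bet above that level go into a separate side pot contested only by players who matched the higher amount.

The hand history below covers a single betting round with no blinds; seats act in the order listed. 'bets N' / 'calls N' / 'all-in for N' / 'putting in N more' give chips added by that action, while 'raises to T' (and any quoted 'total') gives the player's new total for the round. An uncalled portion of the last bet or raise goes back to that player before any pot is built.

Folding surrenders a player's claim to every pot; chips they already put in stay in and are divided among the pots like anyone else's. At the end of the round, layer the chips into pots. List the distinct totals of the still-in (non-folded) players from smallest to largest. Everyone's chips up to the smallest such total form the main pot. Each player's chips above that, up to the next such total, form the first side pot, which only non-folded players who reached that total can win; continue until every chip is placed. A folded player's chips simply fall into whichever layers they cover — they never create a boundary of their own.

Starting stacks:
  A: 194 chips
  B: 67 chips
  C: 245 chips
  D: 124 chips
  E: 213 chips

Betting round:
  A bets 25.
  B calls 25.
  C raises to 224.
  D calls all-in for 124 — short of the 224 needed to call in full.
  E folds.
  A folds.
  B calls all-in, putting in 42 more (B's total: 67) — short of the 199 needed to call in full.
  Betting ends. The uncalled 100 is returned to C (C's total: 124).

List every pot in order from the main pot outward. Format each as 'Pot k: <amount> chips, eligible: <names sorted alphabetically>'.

Contributions (after 100 returned to C): A=25, B=67, C=124, D=124
Folded: A, E
Pot levels (distinct totals of non-folded players): 67, 124
Layer 1-67: A 25 + B 67 + C 67 + D 67 = 226 chips; eligible B, C, D
Layer 68-124: 57 each from C, D = 57*2 = 114 chips; eligible C, D

Pot 1: 226 chips, eligible: B, C, D
Pot 2: 114 chips, eligible: C, D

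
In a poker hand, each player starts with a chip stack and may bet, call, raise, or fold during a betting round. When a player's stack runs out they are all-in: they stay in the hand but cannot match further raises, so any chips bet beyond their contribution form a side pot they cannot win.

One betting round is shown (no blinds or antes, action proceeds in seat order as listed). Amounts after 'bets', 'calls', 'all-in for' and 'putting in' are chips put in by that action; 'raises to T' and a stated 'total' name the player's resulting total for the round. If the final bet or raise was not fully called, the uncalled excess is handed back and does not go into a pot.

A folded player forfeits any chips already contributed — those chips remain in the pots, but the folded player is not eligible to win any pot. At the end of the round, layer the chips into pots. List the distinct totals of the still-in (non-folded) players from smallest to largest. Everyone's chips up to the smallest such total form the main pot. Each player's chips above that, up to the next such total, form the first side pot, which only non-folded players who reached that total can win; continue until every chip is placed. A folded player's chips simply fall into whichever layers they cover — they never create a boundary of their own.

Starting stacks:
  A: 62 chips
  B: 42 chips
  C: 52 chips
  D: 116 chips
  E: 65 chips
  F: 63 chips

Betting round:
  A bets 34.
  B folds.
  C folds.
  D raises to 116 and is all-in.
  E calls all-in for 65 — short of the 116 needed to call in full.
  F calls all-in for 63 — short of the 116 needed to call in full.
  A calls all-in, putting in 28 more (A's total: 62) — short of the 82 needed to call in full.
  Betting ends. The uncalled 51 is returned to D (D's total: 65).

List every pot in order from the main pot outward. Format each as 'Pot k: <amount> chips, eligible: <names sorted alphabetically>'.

Contributions (after 51 returned to D): A=62, D=65, E=65, F=63
Folded: B, C
Pot levels (distinct totals of non-folded players): 62, 63, 65
Layer 1-62: 62 each from A, D, E, F = 62*4 = 248 chips; eligible A, D, E, F
Layer 63-63: 1 each from D, E, F = 1*3 = 3 chips; eligible D, E, F
Layer 64-65: 2 each from D, E = 2*2 = 4 chips; eligible D, E

Pot 1: 248 chips, eligible: A, D, E, F
Pot 2: 3 chips, eligible: D, E, F
Pot 3: 4 chips, eligible: D, E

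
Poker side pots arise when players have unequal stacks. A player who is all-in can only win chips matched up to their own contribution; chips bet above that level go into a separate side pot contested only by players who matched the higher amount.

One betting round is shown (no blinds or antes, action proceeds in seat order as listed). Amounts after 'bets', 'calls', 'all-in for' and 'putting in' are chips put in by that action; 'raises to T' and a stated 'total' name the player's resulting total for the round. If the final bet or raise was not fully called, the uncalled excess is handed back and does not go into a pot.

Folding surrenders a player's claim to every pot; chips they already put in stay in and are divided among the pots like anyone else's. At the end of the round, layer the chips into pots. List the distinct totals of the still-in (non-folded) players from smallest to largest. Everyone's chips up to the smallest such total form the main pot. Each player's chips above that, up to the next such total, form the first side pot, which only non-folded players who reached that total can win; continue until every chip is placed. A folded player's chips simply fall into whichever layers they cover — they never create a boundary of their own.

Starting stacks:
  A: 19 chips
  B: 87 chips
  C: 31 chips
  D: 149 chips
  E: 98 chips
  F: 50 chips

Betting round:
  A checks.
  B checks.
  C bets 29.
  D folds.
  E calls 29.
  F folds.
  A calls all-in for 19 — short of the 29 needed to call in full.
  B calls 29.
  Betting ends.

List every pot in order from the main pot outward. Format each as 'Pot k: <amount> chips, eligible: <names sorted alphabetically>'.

Contributions: A=19, B=29, C=29, E=29
Folded: D, F
Pot levels (distinct totals of non-folded players): 19, 29
Layer 1-19: 19 each from A, B, C, E = 19*4 = 76 chips; eligible A, B, C, E
Layer 20-29: 10 each from B, C, E = 10*3 = 30 chips; eligible B, C, E

Pot 1: 76 chips, eligible: A, B, C, E
Pot 2: 30 chips, eligible: B, C, E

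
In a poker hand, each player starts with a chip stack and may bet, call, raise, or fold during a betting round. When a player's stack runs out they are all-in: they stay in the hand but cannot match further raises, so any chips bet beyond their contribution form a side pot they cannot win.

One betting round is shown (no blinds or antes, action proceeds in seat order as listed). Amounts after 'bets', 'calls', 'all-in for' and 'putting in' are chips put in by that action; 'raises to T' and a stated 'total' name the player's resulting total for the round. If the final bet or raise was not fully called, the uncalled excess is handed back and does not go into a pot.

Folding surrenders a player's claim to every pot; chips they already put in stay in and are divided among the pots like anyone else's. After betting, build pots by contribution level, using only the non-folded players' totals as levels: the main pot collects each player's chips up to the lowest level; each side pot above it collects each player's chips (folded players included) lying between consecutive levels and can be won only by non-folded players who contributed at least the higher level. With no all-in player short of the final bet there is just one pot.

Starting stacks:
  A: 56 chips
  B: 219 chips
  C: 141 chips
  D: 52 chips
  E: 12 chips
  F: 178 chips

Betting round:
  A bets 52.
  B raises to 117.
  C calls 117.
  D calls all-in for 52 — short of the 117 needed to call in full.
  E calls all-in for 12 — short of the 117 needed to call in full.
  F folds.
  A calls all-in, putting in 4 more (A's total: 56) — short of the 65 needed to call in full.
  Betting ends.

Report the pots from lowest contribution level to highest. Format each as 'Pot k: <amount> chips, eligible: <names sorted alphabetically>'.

Pot 1: 60 chips, eligible: A, B, C, D, E
Pot 2: 160 chips, eligible: A, B, C, D
Pot 3: 12 chips, eligible: A, B, C
Pot 4: 122 chips, eligible: B, C

Derivation:
Contributions: A=56, B=117, C=117, D=52, E=12
Folded: F
Pot levels (distinct totals of non-folded players): 12, 52, 56, 117
Layer 1-12: 12 each from A, B, C, D, E = 12*5 = 60 chips; eligible A, B, C, D, E
Layer 13-52: 40 each from A, B, C, D = 40*4 = 160 chips; eligible A, B, C, D
Layer 53-56: 4 each from A, B, C = 4*3 = 12 chips; eligible A, B, C
Layer 57-117: 61 each from B, C = 61*2 = 122 chips; eligible B, C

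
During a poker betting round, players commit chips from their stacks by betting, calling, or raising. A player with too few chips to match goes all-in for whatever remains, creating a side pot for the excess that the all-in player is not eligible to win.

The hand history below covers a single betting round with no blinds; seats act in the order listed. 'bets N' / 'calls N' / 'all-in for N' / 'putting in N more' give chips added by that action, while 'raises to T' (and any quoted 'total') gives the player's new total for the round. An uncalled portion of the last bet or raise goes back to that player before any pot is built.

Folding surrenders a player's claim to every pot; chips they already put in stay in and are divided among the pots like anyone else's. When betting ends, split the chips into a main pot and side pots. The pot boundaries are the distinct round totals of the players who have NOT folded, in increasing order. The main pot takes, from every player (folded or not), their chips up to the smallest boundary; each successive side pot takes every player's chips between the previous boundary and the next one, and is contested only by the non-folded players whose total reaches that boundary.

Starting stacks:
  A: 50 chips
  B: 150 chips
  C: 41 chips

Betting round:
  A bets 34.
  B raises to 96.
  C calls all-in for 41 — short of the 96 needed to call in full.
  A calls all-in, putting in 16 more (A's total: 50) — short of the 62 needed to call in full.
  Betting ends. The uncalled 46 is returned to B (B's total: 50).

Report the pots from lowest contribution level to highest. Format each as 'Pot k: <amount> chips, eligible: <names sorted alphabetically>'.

Pot 1: 123 chips, eligible: A, B, C
Pot 2: 18 chips, eligible: A, B

Derivation:
Contributions (after 46 returned to B): A=50, B=50, C=41
Pot levels (distinct totals of non-folded players): 41, 50
Layer 1-41: 41 each from A, B, C = 41*3 = 123 chips; eligible A, B, C
Layer 42-50: 9 each from A, B = 9*2 = 18 chips; eligible A, B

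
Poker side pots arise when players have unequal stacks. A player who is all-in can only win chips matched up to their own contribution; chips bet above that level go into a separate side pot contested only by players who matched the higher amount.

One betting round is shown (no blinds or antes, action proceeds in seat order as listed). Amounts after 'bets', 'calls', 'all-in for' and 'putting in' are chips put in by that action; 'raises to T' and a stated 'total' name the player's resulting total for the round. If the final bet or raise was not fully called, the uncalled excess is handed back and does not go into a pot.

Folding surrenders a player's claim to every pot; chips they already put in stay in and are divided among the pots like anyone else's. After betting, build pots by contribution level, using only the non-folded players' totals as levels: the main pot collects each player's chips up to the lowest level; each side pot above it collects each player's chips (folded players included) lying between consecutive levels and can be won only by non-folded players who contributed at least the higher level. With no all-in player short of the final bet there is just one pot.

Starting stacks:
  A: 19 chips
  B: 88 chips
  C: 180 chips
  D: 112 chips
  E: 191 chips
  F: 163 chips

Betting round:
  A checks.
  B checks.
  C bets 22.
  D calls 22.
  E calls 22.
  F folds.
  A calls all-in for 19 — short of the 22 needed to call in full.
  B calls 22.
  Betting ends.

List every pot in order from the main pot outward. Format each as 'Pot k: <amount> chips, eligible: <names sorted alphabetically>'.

Contributions: A=19, B=22, C=22, D=22, E=22
Folded: F
Pot levels (distinct totals of non-folded players): 19, 22
Layer 1-19: 19 each from A, B, C, D, E = 19*5 = 95 chips; eligible A, B, C, D, E
Layer 20-22: 3 each from B, C, D, E = 3*4 = 12 chips; eligible B, C, D, E

Pot 1: 95 chips, eligible: A, B, C, D, E
Pot 2: 12 chips, eligible: B, C, D, E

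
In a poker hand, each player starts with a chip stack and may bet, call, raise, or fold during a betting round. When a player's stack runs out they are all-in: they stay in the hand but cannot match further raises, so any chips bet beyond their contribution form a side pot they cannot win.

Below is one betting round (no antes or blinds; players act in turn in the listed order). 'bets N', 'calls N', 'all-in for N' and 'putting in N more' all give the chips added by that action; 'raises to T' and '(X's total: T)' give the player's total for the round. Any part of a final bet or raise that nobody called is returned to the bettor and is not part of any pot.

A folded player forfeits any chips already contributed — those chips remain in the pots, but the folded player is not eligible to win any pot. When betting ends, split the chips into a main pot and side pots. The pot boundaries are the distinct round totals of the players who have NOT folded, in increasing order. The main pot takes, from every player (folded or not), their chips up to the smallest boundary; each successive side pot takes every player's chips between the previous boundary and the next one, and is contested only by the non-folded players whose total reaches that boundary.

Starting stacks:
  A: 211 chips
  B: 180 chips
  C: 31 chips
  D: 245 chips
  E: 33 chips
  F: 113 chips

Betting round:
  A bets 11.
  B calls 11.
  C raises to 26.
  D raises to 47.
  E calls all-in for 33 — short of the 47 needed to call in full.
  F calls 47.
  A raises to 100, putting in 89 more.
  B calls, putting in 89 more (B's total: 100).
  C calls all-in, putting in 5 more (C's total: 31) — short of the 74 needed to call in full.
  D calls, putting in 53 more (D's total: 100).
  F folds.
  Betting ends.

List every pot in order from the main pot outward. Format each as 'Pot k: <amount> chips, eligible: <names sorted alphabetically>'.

Contributions: A=100, B=100, C=31, D=100, E=33, F=47
Folded: F
Pot levels (distinct totals of non-folded players): 31, 33, 100
Layer 1-31: 31 each from A, B, C, D, E, F = 31*6 = 186 chips; eligible A, B, C, D, E
Layer 32-33: 2 each from A, B, D, E, F = 2*5 = 10 chips; eligible A, B, D, E
Layer 34-100: A 67 + B 67 + D 67 + F 14 = 215 chips; eligible A, B, D

Pot 1: 186 chips, eligible: A, B, C, D, E
Pot 2: 10 chips, eligible: A, B, D, E
Pot 3: 215 chips, eligible: A, B, D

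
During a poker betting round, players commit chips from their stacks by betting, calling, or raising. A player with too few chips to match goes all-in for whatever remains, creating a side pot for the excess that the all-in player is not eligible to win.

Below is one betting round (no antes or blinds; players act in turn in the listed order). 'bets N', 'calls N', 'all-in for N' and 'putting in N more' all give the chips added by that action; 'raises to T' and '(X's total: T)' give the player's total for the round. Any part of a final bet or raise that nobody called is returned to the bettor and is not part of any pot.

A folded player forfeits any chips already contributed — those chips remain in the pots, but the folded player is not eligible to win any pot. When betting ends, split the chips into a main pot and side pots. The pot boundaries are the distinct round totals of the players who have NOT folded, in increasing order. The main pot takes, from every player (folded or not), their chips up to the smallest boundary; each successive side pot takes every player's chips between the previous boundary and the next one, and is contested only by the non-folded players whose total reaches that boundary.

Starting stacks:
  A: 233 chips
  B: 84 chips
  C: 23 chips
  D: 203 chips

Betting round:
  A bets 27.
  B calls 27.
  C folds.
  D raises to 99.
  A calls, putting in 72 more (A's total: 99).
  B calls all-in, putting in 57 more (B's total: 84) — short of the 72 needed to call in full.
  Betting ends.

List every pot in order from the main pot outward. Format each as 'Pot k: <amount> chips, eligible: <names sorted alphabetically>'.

Contributions: A=99, B=84, D=99
Folded: C
Pot levels (distinct totals of non-folded players): 84, 99
Layer 1-84: 84 each from A, B, D = 84*3 = 252 chips; eligible A, B, D
Layer 85-99: 15 each from A, D = 15*2 = 30 chips; eligible A, D

Pot 1: 252 chips, eligible: A, B, D
Pot 2: 30 chips, eligible: A, D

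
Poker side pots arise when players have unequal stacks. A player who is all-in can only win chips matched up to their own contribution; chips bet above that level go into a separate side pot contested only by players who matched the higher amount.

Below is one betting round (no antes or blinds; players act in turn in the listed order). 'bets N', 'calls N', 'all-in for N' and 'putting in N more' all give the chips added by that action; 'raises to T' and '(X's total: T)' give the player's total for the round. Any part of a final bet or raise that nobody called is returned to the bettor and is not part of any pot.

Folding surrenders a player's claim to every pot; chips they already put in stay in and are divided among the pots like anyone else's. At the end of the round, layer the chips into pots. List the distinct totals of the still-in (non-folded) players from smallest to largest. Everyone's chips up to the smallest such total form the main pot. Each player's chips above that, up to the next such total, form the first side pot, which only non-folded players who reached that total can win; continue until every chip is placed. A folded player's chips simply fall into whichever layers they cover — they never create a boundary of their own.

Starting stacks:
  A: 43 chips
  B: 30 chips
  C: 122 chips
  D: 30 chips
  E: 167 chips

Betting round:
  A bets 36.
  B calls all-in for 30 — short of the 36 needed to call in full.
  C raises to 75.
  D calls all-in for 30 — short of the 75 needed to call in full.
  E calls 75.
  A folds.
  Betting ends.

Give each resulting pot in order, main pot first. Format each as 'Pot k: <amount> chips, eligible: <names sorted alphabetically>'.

Contributions: A=36, B=30, C=75, D=30, E=75
Folded: A
Pot levels (distinct totals of non-folded players): 30, 75
Layer 1-30: 30 each from A, B, C, D, E = 30*5 = 150 chips; eligible B, C, D, E
Layer 31-75: A 6 + C 45 + E 45 = 96 chips; eligible C, E

Pot 1: 150 chips, eligible: B, C, D, E
Pot 2: 96 chips, eligible: C, E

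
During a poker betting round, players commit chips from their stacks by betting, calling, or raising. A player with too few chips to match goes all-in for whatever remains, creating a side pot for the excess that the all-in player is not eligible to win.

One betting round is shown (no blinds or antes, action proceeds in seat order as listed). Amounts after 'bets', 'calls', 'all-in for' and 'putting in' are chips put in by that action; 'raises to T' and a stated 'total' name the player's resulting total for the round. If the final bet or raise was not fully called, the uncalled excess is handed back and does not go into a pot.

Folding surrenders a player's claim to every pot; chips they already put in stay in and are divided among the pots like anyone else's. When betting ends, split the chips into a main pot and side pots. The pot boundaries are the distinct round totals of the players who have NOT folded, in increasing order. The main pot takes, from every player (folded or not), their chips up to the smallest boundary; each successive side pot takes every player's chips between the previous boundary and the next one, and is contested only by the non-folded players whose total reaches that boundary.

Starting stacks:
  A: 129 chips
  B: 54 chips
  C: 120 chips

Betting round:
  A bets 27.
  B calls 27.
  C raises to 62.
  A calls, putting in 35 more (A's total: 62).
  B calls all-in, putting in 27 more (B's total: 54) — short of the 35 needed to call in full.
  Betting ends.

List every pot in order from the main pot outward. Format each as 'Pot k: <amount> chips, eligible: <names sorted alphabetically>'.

Contributions: A=62, B=54, C=62
Pot levels (distinct totals of non-folded players): 54, 62
Layer 1-54: 54 each from A, B, C = 54*3 = 162 chips; eligible A, B, C
Layer 55-62: 8 each from A, C = 8*2 = 16 chips; eligible A, C

Pot 1: 162 chips, eligible: A, B, C
Pot 2: 16 chips, eligible: A, C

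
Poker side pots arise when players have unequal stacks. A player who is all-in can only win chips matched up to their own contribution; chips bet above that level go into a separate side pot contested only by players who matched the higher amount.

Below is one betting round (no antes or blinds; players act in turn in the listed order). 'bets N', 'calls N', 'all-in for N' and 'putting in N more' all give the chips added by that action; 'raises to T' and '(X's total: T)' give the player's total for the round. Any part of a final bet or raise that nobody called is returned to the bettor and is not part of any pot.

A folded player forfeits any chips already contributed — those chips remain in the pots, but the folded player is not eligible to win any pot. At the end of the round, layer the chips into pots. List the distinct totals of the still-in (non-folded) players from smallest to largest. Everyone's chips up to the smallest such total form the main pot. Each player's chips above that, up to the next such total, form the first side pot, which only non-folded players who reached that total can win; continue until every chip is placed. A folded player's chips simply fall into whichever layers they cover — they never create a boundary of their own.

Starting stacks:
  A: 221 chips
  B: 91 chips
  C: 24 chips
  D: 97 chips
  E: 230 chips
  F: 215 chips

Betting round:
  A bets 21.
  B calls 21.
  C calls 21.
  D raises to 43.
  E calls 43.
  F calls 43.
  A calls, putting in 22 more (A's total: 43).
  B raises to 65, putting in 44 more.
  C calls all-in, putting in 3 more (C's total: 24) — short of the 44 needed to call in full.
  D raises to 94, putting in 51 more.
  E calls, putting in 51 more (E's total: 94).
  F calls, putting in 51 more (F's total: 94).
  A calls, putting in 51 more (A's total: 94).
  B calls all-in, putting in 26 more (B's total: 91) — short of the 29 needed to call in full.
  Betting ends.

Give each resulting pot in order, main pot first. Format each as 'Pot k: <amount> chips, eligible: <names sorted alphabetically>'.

Contributions: A=94, B=91, C=24, D=94, E=94, F=94
Pot levels (distinct totals of non-folded players): 24, 91, 94
Layer 1-24: 24 each from A, B, C, D, E, F = 24*6 = 144 chips; eligible A, B, C, D, E, F
Layer 25-91: 67 each from A, B, D, E, F = 67*5 = 335 chips; eligible A, B, D, E, F
Layer 92-94: 3 each from A, D, E, F = 3*4 = 12 chips; eligible A, D, E, F

Pot 1: 144 chips, eligible: A, B, C, D, E, F
Pot 2: 335 chips, eligible: A, B, D, E, F
Pot 3: 12 chips, eligible: A, D, E, F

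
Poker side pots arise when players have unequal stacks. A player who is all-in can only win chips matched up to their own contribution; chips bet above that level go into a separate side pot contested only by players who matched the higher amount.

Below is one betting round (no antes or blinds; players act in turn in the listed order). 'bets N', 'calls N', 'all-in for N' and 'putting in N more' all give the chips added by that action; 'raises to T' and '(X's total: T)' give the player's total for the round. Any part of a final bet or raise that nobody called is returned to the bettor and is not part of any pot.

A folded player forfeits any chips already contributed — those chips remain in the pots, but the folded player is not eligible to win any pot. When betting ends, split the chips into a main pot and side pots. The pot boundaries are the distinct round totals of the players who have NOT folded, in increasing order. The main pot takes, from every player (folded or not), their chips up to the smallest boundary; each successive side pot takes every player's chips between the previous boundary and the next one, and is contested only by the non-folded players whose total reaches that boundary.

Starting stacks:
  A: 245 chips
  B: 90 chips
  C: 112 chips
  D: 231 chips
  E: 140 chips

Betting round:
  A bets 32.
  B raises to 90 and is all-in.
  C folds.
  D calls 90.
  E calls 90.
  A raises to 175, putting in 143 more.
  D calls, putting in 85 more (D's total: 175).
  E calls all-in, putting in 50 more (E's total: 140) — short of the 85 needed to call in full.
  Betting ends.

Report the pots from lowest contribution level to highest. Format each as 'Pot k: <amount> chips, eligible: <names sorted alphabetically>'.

Pot 1: 360 chips, eligible: A, B, D, E
Pot 2: 150 chips, eligible: A, D, E
Pot 3: 70 chips, eligible: A, D

Derivation:
Contributions: A=175, B=90, D=175, E=140
Folded: C
Pot levels (distinct totals of non-folded players): 90, 140, 175
Layer 1-90: 90 each from A, B, D, E = 90*4 = 360 chips; eligible A, B, D, E
Layer 91-140: 50 each from A, D, E = 50*3 = 150 chips; eligible A, D, E
Layer 141-175: 35 each from A, D = 35*2 = 70 chips; eligible A, D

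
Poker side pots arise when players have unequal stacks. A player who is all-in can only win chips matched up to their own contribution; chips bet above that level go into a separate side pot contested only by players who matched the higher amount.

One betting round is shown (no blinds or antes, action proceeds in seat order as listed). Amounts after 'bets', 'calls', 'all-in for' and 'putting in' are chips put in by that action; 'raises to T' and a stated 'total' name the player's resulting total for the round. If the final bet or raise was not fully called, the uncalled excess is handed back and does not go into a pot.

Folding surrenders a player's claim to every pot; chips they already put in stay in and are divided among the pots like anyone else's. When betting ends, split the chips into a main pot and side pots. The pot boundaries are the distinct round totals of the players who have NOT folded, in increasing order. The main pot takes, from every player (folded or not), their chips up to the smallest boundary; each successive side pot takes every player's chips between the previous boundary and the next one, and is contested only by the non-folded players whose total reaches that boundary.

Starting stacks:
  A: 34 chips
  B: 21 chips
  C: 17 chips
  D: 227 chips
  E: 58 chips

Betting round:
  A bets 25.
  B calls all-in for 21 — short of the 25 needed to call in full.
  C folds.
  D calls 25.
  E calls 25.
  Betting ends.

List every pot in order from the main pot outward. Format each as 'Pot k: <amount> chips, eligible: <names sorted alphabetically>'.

Pot 1: 84 chips, eligible: A, B, D, E
Pot 2: 12 chips, eligible: A, D, E

Derivation:
Contributions: A=25, B=21, D=25, E=25
Folded: C
Pot levels (distinct totals of non-folded players): 21, 25
Layer 1-21: 21 each from A, B, D, E = 21*4 = 84 chips; eligible A, B, D, E
Layer 22-25: 4 each from A, D, E = 4*3 = 12 chips; eligible A, D, E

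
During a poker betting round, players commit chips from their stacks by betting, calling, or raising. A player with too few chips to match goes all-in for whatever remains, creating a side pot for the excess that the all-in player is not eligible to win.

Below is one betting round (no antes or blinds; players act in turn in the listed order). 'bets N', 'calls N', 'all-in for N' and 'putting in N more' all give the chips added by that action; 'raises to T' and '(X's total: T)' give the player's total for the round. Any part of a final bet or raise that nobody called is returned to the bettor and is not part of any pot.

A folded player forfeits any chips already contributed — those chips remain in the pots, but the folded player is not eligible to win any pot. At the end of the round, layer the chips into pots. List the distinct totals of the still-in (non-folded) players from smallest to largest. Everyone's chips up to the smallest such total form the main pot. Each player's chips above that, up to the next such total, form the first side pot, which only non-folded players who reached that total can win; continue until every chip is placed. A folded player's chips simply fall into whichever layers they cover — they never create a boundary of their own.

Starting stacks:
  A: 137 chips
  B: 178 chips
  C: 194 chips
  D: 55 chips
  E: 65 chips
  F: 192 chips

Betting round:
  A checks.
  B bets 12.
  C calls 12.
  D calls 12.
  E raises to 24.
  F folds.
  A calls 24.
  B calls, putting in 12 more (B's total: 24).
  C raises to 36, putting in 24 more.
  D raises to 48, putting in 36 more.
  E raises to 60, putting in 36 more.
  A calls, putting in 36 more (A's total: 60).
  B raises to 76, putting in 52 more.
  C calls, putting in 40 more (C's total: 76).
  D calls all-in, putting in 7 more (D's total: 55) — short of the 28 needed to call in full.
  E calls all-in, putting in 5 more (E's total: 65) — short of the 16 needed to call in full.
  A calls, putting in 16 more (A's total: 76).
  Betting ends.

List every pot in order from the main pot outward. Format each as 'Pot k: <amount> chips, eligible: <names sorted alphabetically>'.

Contributions: A=76, B=76, C=76, D=55, E=65
Folded: F
Pot levels (distinct totals of non-folded players): 55, 65, 76
Layer 1-55: 55 each from A, B, C, D, E = 55*5 = 275 chips; eligible A, B, C, D, E
Layer 56-65: 10 each from A, B, C, E = 10*4 = 40 chips; eligible A, B, C, E
Layer 66-76: 11 each from A, B, C = 11*3 = 33 chips; eligible A, B, C

Pot 1: 275 chips, eligible: A, B, C, D, E
Pot 2: 40 chips, eligible: A, B, C, E
Pot 3: 33 chips, eligible: A, B, C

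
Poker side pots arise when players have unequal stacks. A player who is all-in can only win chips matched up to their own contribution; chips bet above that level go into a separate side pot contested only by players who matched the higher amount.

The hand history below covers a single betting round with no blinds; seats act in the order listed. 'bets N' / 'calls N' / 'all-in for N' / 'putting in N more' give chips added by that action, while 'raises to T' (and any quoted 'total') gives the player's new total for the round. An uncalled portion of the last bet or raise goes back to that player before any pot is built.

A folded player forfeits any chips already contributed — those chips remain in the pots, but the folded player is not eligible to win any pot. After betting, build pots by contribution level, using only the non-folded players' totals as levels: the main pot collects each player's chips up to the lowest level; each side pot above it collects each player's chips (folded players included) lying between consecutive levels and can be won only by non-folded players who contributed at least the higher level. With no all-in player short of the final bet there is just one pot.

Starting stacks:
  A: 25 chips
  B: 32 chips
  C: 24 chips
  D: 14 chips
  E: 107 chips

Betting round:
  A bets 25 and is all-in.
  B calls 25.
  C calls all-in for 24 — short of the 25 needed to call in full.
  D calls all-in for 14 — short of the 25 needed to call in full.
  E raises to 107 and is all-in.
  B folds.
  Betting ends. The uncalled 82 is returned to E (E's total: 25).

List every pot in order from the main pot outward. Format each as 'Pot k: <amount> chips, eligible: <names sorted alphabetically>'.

Pot 1: 70 chips, eligible: A, C, D, E
Pot 2: 40 chips, eligible: A, C, E
Pot 3: 3 chips, eligible: A, E

Derivation:
Contributions (after 82 returned to E): A=25, B=25, C=24, D=14, E=25
Folded: B
Pot levels (distinct totals of non-folded players): 14, 24, 25
Layer 1-14: 14 each from A, B, C, D, E = 14*5 = 70 chips; eligible A, C, D, E
Layer 15-24: 10 each from A, B, C, E = 10*4 = 40 chips; eligible A, C, E
Layer 25-25: 1 each from A, B, E = 1*3 = 3 chips; eligible A, E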